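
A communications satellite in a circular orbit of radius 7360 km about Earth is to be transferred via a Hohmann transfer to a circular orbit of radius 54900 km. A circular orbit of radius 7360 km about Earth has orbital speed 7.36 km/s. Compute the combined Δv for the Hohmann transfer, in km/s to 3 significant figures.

Δv = 3.80 km/s

From the circular-orbit relation v² = μ/r at r = 7360 km: μ = v²r = (7.36)² × 7360 = 3.98688×10^5 km³/s².
The Hohmann ellipse has a_t = (r₁ + r₂)/2 = 31130 km.
At r₁ the circular-orbit speed is v₁ = √(μ/r₁) = 7.36000 km/s.
On the transfer ellipse at r₁, vis-viva equation gives v_p = √[μ(2/r₁ − 1/a_t)] = 9.77405 km/s.
First burn Δv₁ = |v_p − v₁| = 2.41405 km/s.
Circular speed at r₂: v₂ = √(μ/r₂) = 2.6948 km/s.
Transfer-orbit speed at r₂: v_a = √[μ(2/r₂ − 1/a_t)] = 1.3103 km/s.
Second burn Δv₂ = |v₂ − v_a| = 1.38450 km/s.
Total Δv = Δv₁ + Δv₂ = 3.799 km/s.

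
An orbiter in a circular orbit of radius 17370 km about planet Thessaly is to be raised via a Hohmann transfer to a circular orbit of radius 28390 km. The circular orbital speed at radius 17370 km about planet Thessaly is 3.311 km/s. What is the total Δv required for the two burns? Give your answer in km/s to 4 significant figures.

Δv = 0.7105 km/s

From the circular-orbit relation v² = μ/r at r = 17370 km: μ = v²r = (3.311)² × 17370 = 1.90422×10^5 km³/s².
Transfer-ellipse semi-major axis a_t = (r₁ + r₂)/2 = (17370 + 28390)/2 = 22880 km.
At r₁ the circular-orbit speed is v₁ = √(μ/r₁) = 3.3110 km/s.
Transfer-orbit speed at r₁ (vis-viva equation): v_p = √[μ(2/r₁ − 1/a_t)] = 3.6882 km/s.
First burn Δv₁ = |v_p − v₁| = 0.3772 km/s.
Circular speed at r₂: v₂ = √(μ/r₂) = 2.5899 km/s.
Transfer-orbit speed at r₂: v_a = √[μ(2/r₂ − 1/a_t)] = 2.2566 km/s.
Second burn Δv₂ = |v₂ − v_a| = 0.3333 km/s.
Δv = Δv₁ + Δv₂ = 0.3772 + 0.3333 = 0.7105 km/s.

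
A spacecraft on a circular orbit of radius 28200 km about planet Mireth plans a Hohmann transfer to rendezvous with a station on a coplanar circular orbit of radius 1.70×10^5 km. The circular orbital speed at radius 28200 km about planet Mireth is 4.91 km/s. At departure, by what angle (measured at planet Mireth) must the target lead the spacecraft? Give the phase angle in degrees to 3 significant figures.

From the circular-orbit relation v² = μ/r at r = 28200 km: μ = v²r = (4.91)² × 28200 = 6.79848×10^5 km³/s².
The Hohmann ellipse has a_t = (r₁ + r₂)/2 = 99100 km.
The half-period of the transfer ellipse is t = π√(a_t³/μ) = 1.189×10^5 s.
The target's mean motion on its circular orbit is ω₂ = √(μ/r₂³) = 1.176×10^-5 rad/s.
Angle swept by the target during transfer: ω₂·t = 1.39826 rad = 80.11°.
Arrival is 180° from departure on the ellipse, so φ = 180° − 80.11° = 99.9°.

φ = 99.9°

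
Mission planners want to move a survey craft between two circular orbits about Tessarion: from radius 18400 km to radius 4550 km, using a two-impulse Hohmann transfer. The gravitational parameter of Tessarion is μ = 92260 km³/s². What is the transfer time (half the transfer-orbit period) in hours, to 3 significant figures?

Semi-major axis of the transfer orbit: a_t = (18400 + 4550)/2 = 11475 km.
By Kepler's third law the transfer-orbit period is T = 2π√(a_t³/μ), so t = T/2 = 12710 s.
Converting: 12710 s ÷ 3600 s/hour = 3.53 hours.

t = 3.53 hours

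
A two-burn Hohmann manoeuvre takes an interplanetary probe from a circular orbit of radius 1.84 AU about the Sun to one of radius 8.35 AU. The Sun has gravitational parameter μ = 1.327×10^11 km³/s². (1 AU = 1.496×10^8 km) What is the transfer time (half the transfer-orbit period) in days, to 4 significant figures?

t = 2100 days

In km: r₁ = 1.84 × 1.496×10^8 = 2.75264×10^8 km; r₂ = 8.35 × 1.496×10^8 = 1.24916×10^9 km.
The Hohmann ellipse has a_t = (r₁ + r₂)/2 = 7.62212×10^8 km.
Transfer time t = π√(a_t³/μ) = π√((7.62212×10^8)³ / 1.327×10^11) = 1.8148×10^8 s.
Converting: 1.8148×10^8 s ÷ 86400 s/day = 2100 days.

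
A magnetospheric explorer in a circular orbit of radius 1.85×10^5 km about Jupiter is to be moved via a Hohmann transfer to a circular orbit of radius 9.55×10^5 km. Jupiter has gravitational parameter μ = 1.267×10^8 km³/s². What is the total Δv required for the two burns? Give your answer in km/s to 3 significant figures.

Transfer-ellipse semi-major axis a_t = (r₁ + r₂)/2 = (1.850×10^5 + 9.550×10^5)/2 = 5.700×10^5 km.
Circular speed at r₁: v₁ = √(μ/r₁) = √(1.267×10^8/1.850×10^5) = 26.170 km/s.
On the transfer ellipse at r₁, vis-viva gives v_p = √[μ(2/r₁ − 1/a_t)] = 33.874 km/s.
First burn Δv₁ = |v_p − v₁| = 7.704 km/s.
Circular speed at r₂: v₂ = √(μ/r₂) = 11.518 km/s.
Transfer-orbit speed at r₂: v_a = √[μ(2/r₂ − 1/a_t)] = 6.5620 km/s.
Second burn Δv₂ = |v₂ − v_a| = 4.956 km/s.
Δv = Δv₁ + Δv₂ = 7.704 + 4.956 = 12.66 km/s.

Δv = 12.7 km/s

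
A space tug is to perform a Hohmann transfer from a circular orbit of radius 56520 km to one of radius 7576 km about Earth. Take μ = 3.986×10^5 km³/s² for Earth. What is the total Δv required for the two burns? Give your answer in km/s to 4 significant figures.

Transfer-ellipse semi-major axis a_t = (r₁ + r₂)/2 = (56520 + 7576)/2 = 32048 km.
At r₁ the circular-orbit speed is v₁ = √(μ/r₁) = 2.6556 km/s.
On the transfer ellipse at r₁, vis-viva equation gives v_a = √[μ(2/r₁ − 1/a_t)] = 1.2912 km/s.
First burn Δv₁ = |v_a − v₁| = 1.3644 km/s.
At r₂, v₂ = √(μ/r₂) = 7.2535 km/s.
Transfer-orbit speed at r₂: v_p = √[μ(2/r₂ − 1/a_t)] = 9.6327 km/s.
Second burn Δv₂ = |v₂ − v_p| = 2.3792 km/s.
Total Δv = Δv₁ + Δv₂ = 3.744 km/s.

Δv = 3.744 km/s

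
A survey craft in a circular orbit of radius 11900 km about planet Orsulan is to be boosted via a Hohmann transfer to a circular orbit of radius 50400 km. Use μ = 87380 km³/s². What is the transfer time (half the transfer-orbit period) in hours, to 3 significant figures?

t = 16.2 hours

The Hohmann ellipse has a_t = (r₁ + r₂)/2 = 31150 km.
By Kepler's third law the transfer-orbit period is T = 2π√(a_t³/μ), so t = T/2 = 58430 s.
Converting: 58430 s ÷ 3600 s/hour = 16.2 hours.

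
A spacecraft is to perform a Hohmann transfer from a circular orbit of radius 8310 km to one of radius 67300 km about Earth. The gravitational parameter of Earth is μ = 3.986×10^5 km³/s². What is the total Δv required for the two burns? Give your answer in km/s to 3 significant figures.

Δv = 3.61 km/s

Transfer-ellipse semi-major axis a_t = (r₁ + r₂)/2 = (8310 + 67300)/2 = 37805 km.
Circular speed at r₁: v₁ = √(μ/r₁) = √(3.986×10^5/8310) = 6.926 km/s.
Transfer-orbit speed at r₁ (vis-viva equation): v_p = √[μ(2/r₁ − 1/a_t)] = 9.241 km/s.
First burn Δv₁ = |v_p − v₁| = 2.315 km/s.
Circular speed at r₂: v₂ = √(μ/r₂) = 2.434 km/s.
Transfer-orbit speed at r₂: v_a = √[μ(2/r₂ − 1/a_t)] = 1.141 km/s.
Second burn Δv₂ = |v₂ − v_a| = 1.293 km/s.
Δv = Δv₁ + Δv₂ = 2.315 + 1.293 = 3.608 km/s.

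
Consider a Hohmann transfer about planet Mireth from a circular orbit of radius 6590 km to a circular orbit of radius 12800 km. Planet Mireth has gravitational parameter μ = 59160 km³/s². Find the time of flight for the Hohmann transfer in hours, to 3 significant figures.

The Hohmann ellipse has a_t = (r₁ + r₂)/2 = 9695 km.
Half the transfer-orbit period gives t = π√(a_t³/μ) = 12329.8 s.
Converting: 12329.8 s ÷ 3600 s/hour = 3.42 hours.

t = 3.42 hours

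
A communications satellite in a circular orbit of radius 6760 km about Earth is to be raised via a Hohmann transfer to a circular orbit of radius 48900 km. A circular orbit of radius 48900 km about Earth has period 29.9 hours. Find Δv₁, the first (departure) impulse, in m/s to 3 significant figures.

From Kepler's third law T² = 4π²r³/μ at r = 48900 km, T = 29.9 hours = 29.9 × 3600 s = 1.0764×10^5 s: μ = 4π²r³/T² = 3.98418×10^5 km³/s².
Semi-major axis of the transfer orbit: a_t = (6760 + 48900)/2 = 27830 km.
On the circular orbit at r = 6760 km, v_c = √(μ/r) = 7.6771 km/s.
Transfer-orbit speed at the same r (vis-viva, a = a_t): v_t = √[μ(2/r − 1/a_t)] = 10.176 km/s.
Δv₁ = |v_t − v_c| = |10.176 − 7.6771| = 2.499 km/s.

Δv₁ = 2500 m/s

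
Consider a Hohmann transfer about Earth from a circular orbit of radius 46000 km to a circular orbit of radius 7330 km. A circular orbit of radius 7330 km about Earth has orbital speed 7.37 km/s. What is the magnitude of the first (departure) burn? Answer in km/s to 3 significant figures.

Δv₁ = 1.40 km/s

From the circular-orbit relation v² = μ/r at r = 7330 km: μ = v²r = (7.37)² × 7330 = 3.98143×10^5 km³/s².
Transfer-ellipse semi-major axis a_t = (r₁ + r₂)/2 = (46000 + 7330)/2 = 26665 km.
On the circular orbit at r = 46000 km, v_c = √(μ/r) = 2.941986 km/s.
Transfer-orbit speed at the same r (vis-viva, a = a_t): v_t = √[μ(2/r − 1/a_t)] = 1.542488 km/s.
Δv₁ = |v_t − v_c| = |1.542488 − 2.941986| = 1.399 km/s.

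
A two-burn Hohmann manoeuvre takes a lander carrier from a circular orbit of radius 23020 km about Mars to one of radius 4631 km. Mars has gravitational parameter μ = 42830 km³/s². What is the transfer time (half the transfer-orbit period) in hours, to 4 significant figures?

Semi-major axis of the transfer orbit: a_t = (23020 + 4631)/2 = 13825.5 km.
By Kepler's third law the transfer-orbit period is T = 2π√(a_t³/μ), so t = T/2 = 24677 s.
Converting: 24677 s ÷ 3600 s/hour = 6.855 hours.

t = 6.855 hours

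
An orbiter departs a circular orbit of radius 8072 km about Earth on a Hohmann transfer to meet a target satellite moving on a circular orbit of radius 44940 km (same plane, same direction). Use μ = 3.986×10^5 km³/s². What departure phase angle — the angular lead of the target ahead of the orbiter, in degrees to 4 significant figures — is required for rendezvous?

Transfer-ellipse semi-major axis a_t = (r₁ + r₂)/2 = (8072 + 44940)/2 = 26506 km.
Transfer time t = π√(a_t³/μ) = 21470 s.
The target's mean motion on its circular orbit is ω₂ = √(μ/r₂³) = 6.627×10^-5 rad/s.
Angle swept by the target during transfer: ω₂·t = 1.423 rad = 81.53°.
Arrival is 180° from departure on the ellipse, so φ = 180° − 81.53° = 98.47°.

φ = 98.47°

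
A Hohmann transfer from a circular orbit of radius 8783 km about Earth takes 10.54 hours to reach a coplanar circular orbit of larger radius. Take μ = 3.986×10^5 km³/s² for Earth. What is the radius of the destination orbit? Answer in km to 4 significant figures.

Transfer time t = 10.54 hours = 37944 s, and t = π√(a_t³/μ).
So a_t = (μ t²/π²)^(1/3) = (3.986×10^5 × (37944)² / π²)^(1/3) = 38741 km.
Since a_t = (r₁ + r₂)/2, r₂ = 2a_t − r₁ = 2×38741 − 8783 = 68699 km.

r₂ = 68700 km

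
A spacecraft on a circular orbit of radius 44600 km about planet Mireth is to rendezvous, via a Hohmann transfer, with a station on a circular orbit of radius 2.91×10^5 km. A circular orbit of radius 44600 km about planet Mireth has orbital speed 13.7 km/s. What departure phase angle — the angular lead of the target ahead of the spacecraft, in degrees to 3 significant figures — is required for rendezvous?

From the circular-orbit relation v² = μ/r at r = 44600 km: μ = v²r = (13.7)² × 44600 = 8.37097×10^6 km³/s².
The Hohmann ellipse has a_t = (r₁ + r₂)/2 = 1.678×10^5 km.
Transfer time t = π√(a_t³/μ) = 74640 s.
The target's mean motion on its circular orbit is ω₂ = √(μ/r₂³) = 1.843×10^-5 rad/s.
Angle swept by the target during transfer: ω₂·t = 1.3756 rad = 78.82°.
The spacecraft traverses 180° on the transfer ellipse, so the target must lead by 180° − 78.82° = 101°.

φ = 101°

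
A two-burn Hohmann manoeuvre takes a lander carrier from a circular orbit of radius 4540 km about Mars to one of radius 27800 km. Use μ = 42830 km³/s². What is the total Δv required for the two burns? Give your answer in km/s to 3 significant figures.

Δv = 1.54 km/s

The Hohmann ellipse has a_t = (r₁ + r₂)/2 = 16170 km.
Circular speed at r₁: v₁ = √(μ/r₁) = √(42830/4540) = 3.0715 km/s.
On the transfer ellipse at r₁, vis-viva gives v_p = √[μ(2/r₁ − 1/a_t)] = 4.0273 km/s.
First burn Δv₁ = |v_p − v₁| = 0.9558 km/s.
Circular speed at r₂: v₂ = √(μ/r₂) = 1.2412 km/s.
Transfer-orbit speed at r₂: v_a = √[μ(2/r₂ − 1/a_t)] = 0.65770 km/s.
Second burn Δv₂ = |v₂ − v_a| = 0.5835 km/s.
Δv = Δv₁ + Δv₂ = 0.9558 + 0.5835 = 1.539 km/s.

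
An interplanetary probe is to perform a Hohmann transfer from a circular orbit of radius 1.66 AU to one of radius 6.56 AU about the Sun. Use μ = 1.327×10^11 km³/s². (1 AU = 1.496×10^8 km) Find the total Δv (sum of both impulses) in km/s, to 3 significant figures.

In km: r₁ = 1.66 × 1.496×10^8 = 2.48336×10^8 km; r₂ = 6.56 × 1.496×10^8 = 9.81376×10^8 km.
Transfer-ellipse semi-major axis a_t = (r₁ + r₂)/2 = (2.48336×10^8 + 9.81376×10^8)/2 = 6.14856×10^8 km.
Circular speed at r₁: v₁ = √(μ/r₁) = √(1.327×10^11/2.48336×10^8) = 23.116 km/s.
On the transfer ellipse at r₁, vis-viva equation gives v_p = √[μ(2/r₁ − 1/a_t)] = 29.204 km/s.
First burn Δv₁ = |v_p − v₁| = 6.088 km/s.
At r₂, v₂ = √(μ/r₂) = 11.628 km/s.
Transfer-orbit speed at r₂: v_a = √[μ(2/r₂ − 1/a_t)] = 7.3901 km/s.
Second burn Δv₂ = |v₂ − v_a| = 4.238 km/s.
Δv = Δv₁ + Δv₂ = 6.088 + 4.238 = 10.33 km/s.

Δv = 10.3 km/s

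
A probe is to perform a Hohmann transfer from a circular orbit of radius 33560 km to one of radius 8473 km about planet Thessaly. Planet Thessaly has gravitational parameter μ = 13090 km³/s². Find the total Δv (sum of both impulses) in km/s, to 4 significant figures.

The Hohmann ellipse has a_t = (r₁ + r₂)/2 = 21016.5 km.
Circular speed at r₁: v₁ = √(μ/r₁) = √(13090/33560) = 0.6245 km/s.
Transfer-orbit speed at r₁ (v² = μ(2/r − 1/a)): v_a = √[μ(2/r₁ − 1/a_t)] = 0.3965 km/s.
First burn Δv₁ = |v_a − v₁| = 0.2280 km/s.
Circular speed at r₂: v₂ = √(μ/r₂) = 1.24294 km/s.
Transfer-orbit speed at r₂: v_p = √[μ(2/r₂ − 1/a_t)] = 1.57066 km/s.
Second burn Δv₂ = |v₂ − v_p| = 0.3277 km/s.
Total Δv = Δv₁ + Δv₂ = 0.5557 km/s.

Δv = 0.5557 km/s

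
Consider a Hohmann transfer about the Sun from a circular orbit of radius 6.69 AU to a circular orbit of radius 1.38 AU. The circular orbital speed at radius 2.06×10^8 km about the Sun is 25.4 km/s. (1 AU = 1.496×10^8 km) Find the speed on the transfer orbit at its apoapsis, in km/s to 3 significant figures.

v = 6.74 km/s

From the circular-orbit relation v² = μ/r at r = 2.06×10^8 km: μ = v²r = (25.4)² × 2.06×10^8 = 1.32903×10^11 km³/s².
In km: r₁ = 6.69 × 1.496×10^8 = 1.000824×10^9 km; r₂ = 1.38 × 1.496×10^8 = 2.06448×10^8 km.
Semi-major axis of the transfer orbit: a_t = (1.000824×10^9 + 2.06448×10^8)/2 = 6.03636×10^8 km.
At apoapsis, r = 1.000824×10^9 km.
Applying v² = μ(2/r − 1/a_t): v = 6.739 km/s.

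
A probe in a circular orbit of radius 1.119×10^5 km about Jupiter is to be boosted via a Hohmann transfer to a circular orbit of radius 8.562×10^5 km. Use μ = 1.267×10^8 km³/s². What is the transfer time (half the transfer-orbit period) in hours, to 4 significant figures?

t = 26.11 hours

Semi-major axis of the transfer orbit: a_t = (1.119×10^5 + 8.562×10^5)/2 = 4.8405×10^5 km.
By Kepler's third law the transfer-orbit period is T = 2π√(a_t³/μ), so t = T/2 = 93990 s.
Converting: 93990 s ÷ 3600 s/hour = 26.11 hours.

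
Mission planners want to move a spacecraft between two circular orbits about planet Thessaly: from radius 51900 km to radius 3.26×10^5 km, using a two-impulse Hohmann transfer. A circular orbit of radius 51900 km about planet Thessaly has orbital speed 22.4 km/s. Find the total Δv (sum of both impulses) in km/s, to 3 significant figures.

Δv = 11.3 km/s

From the circular-orbit relation v² = μ/r at r = 51900 km: μ = v²r = (22.4)² × 51900 = 2.60413×10^7 km³/s².
Transfer-ellipse semi-major axis a_t = (r₁ + r₂)/2 = (51900 + 3.260×10^5)/2 = 1.8895×10^5 km.
At r₁ the circular-orbit speed is v₁ = √(μ/r₁) = 22.400 km/s.
On the transfer ellipse at r₁, vis-viva equation gives v_p = √[μ(2/r₁ − 1/a_t)] = 29.423 km/s.
First burn Δv₁ = |v_p − v₁| = 7.023 km/s.
At r₂, v₂ = √(μ/r₂) = 8.9376 km/s.
Transfer-orbit speed at r₂: v_a = √[μ(2/r₂ − 1/a_t)] = 4.6842 km/s.
Second burn Δv₂ = |v₂ − v_a| = 4.253 km/s.
Δv = Δv₁ + Δv₂ = 7.023 + 4.253 = 11.28 km/s.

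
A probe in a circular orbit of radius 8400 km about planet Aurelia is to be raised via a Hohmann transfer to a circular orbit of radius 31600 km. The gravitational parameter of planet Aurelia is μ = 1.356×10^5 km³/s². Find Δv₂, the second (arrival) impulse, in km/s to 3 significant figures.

The Hohmann ellipse has a_t = (r₁ + r₂)/2 = 20000 km.
On the circular orbit at r = 31600 km, v_c = √(μ/r) = 2.0715 km/s.
Vis-viva on the transfer ellipse at r = 31600 km gives v_t = √[μ(2/r − 1/a_t)] = 1.3425 km/s.
Δv₂ = |v_t − v_c| = |1.3425 − 2.0715| = 0.7290 km/s.

Δv₂ = 0.729 km/s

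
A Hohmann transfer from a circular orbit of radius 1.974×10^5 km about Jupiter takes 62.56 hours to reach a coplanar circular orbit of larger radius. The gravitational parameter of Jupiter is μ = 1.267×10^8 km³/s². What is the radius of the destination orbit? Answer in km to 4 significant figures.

Transfer time t = 62.56 hours = 2.25216×10^5 s, and t = π√(a_t³/μ).
So a_t = (μ t²/π²)^(1/3) = (1.267×10^8 × (2.25216×10^5)² / π²)^(1/3) = 8.6675×10^5 km.
Since a_t = (r₁ + r₂)/2, r₂ = 2a_t − r₁ = 2×8.6675×10^5 − 1.974×10^5 = 1.5361×10^6 km.

r₂ = 1.536×10^6 km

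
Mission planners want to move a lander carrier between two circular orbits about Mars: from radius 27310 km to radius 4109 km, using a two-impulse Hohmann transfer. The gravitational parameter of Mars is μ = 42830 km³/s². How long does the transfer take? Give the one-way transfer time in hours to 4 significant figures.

Transfer-ellipse semi-major axis a_t = (r₁ + r₂)/2 = (27310 + 4109)/2 = 15709.5 km.
Half the transfer-orbit period gives t = π√(a_t³/μ) = 29890 s.
Converting: 29890 s ÷ 3600 s/hour = 8.303 hours.

t = 8.303 hours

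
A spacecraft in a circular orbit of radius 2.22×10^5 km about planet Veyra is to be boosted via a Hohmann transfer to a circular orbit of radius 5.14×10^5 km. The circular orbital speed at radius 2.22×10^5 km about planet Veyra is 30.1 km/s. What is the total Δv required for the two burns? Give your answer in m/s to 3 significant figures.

From the circular-orbit relation v² = μ/r at r = 2.22×10^5 km: μ = v²r = (30.1)² × 2.22×10^5 = 2.01134×10^8 km³/s².
Transfer-ellipse semi-major axis a_t = (r₁ + r₂)/2 = (2.220×10^5 + 5.140×10^5)/2 = 3.680×10^5 km.
Circular speed at r₁: v₁ = √(μ/r₁) = √(2.01134×10^8/2.220×10^5) = 30.1000 km/s.
On the transfer ellipse at r₁, vis-viva gives v_p = √[μ(2/r₁ − 1/a_t)] = 35.5733 km/s.
First burn Δv₁ = |v_p − v₁| = 5.4733 km/s.
At r₂, v₂ = √(μ/r₂) = 19.7816 km/s.
Transfer-orbit speed at r₂: v_a = √[μ(2/r₂ − 1/a_t)] = 15.3643 km/s.
Second burn Δv₂ = |v₂ − v_a| = 4.4173 km/s.
Total Δv = Δv₁ + Δv₂ = 9.891 km/s.

Δv = 9890 m/s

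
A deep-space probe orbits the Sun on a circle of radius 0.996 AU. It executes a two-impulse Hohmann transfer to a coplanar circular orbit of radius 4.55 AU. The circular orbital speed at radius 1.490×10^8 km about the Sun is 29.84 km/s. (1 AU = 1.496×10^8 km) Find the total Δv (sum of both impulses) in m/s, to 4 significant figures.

Δv = 13980 m/s

From the circular-orbit relation v² = μ/r at r = 1.490×10^8 km: μ = v²r = (29.84)² × 1.490×10^8 = 1.32673×10^11 km³/s².
In km: r₁ = 0.996 × 1.496×10^8 = 1.490016×10^8 km; r₂ = 4.55 × 1.496×10^8 = 6.8068×10^8 km.
The Hohmann ellipse has a_t = (r₁ + r₂)/2 = 4.148408×10^8 km.
At r₁ the circular-orbit speed is v₁ = √(μ/r₁) = 29.840 km/s.
On the transfer ellipse at r₁, vis-viva gives v_p = √[μ(2/r₁ − 1/a_t)] = 38.223 km/s.
First burn Δv₁ = |v_p − v₁| = 8.383 km/s.
Circular speed at r₂: v₂ = √(μ/r₂) = 13.961 km/s.
Transfer-orbit speed at r₂: v_a = √[μ(2/r₂ − 1/a_t)] = 8.3671 km/s.
Second burn Δv₂ = |v₂ − v_a| = 5.594 km/s.
Δv = Δv₁ + Δv₂ = 8.383 + 5.594 = 13.98 km/s.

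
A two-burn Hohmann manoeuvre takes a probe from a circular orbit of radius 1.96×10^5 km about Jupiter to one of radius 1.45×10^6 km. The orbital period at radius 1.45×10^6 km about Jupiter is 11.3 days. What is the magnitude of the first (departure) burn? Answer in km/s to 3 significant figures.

From Kepler's third law T² = 4π²r³/μ at r = 1.45×10^6 km, T = 11.3 days = 11.3 × 86400 s = 9.7632×10^5 s: μ = 4π²r³/T² = 1.26264×10^8 km³/s².
Semi-major axis of the transfer orbit: a_t = (1.960×10^5 + 1.450×10^6)/2 = 8.230×10^5 km.
Circular speed at r = 1.960×10^5 km: v_c = √(μ/r) = 25.3812 km/s.
Vis-viva on the transfer ellipse at r = 1.960×10^5 km gives v_t = √[μ(2/r − 1/a_t)] = 33.6896 km/s.
Δv₁ = |v_t − v_c| = |33.6896 − 25.3812| = 8.308 km/s.

Δv₁ = 8.31 km/s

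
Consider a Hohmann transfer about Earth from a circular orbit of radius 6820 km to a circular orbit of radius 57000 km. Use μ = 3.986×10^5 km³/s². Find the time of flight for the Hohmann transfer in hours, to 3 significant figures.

t = 7.88 hours

Semi-major axis of the transfer orbit: a_t = (6820 + 57000)/2 = 31910 km.
Transfer time t = π√(a_t³/μ) = π√((31910)³ / 3.986×10^5) = 28360 s.
Converting: 28360 s ÷ 3600 s/hour = 7.88 hours.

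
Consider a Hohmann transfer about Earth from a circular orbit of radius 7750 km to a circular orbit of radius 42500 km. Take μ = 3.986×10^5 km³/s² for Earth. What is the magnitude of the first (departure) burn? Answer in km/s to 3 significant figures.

The Hohmann ellipse has a_t = (r₁ + r₂)/2 = 25125 km.
On the circular orbit at r = 7750 km, v_c = √(μ/r) = 7.1716 km/s.
Vis-viva on the transfer ellipse at r = 7750 km gives v_t = √[μ(2/r − 1/a_t)] = 9.3274 km/s.
Δv₁ = |v_t − v_c| = |9.3274 − 7.1716| = 2.156 km/s.

Δv₁ = 2.16 km/s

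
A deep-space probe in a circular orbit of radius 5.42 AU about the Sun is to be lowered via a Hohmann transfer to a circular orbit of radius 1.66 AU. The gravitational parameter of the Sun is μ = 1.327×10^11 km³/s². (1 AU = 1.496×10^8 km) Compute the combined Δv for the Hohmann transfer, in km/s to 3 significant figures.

Δv = 9.52 km/s

In km: r₁ = 5.42 × 1.496×10^8 = 8.10832×10^8 km; r₂ = 1.66 × 1.496×10^8 = 2.48336×10^8 km.
Semi-major axis of the transfer orbit: a_t = (8.10832×10^8 + 2.48336×10^8)/2 = 5.29584×10^8 km.
Circular speed at r₁: v₁ = √(μ/r₁) = √(1.327×10^11/8.10832×10^8) = 12.793 km/s.
On the transfer ellipse at r₁, v² = μ(2/r − 1/a) gives v_a = √[μ(2/r₁ − 1/a_t)] = 8.7604 km/s.
First burn Δv₁ = |v_a − v₁| = 4.033 km/s.
At r₂, v₂ = √(μ/r₂) = 23.116 km/s.
Transfer-orbit speed at r₂: v_p = √[μ(2/r₂ − 1/a_t)] = 28.603 km/s.
Second burn Δv₂ = |v₂ − v_p| = 5.487 km/s.
Total Δv = Δv₁ + Δv₂ = 9.520 km/s.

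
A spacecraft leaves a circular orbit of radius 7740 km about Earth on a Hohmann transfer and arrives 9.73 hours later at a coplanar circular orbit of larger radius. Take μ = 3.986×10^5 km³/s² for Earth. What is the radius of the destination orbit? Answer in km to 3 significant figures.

r₂ = 65700 km

Transfer time t = 9.73 hours = 35028 s, and t = π√(a_t³/μ).
So a_t = (μ t²/π²)^(1/3) = (3.986×10^5 × (35028)² / π²)^(1/3) = 36730 km.
Since a_t = (r₁ + r₂)/2, r₂ = 2a_t − r₁ = 2×36730 − 7740 = 65720 km.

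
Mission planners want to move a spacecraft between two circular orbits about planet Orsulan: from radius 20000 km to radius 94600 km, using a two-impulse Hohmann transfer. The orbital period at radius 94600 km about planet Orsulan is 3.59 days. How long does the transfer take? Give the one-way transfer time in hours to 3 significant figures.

t = 20.3 hours

From Kepler's third law T² = 4π²r³/μ at r = 94600 km, T = 3.59 days = 3.59 × 86400 s = 3.10176×10^5 s: μ = 4π²r³/T² = 3.47390×10^5 km³/s².
Transfer-ellipse semi-major axis a_t = (r₁ + r₂)/2 = (20000 + 94600)/2 = 57300 km.
Transfer time t = π√(a_t³/μ) = π√((57300)³ / 3.47390×10^5) = 73110 s.
Converting: 73110 s ÷ 3600 s/hour = 20.3 hours.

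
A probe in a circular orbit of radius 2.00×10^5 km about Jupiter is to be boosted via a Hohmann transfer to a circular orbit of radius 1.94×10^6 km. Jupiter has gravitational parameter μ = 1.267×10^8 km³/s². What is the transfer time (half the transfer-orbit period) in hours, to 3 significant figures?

t = 85.8 hours

Transfer-ellipse semi-major axis a_t = (r₁ + r₂)/2 = (2.000×10^5 + 1.940×10^6)/2 = 1.070×10^6 km.
Transfer time t = π√(a_t³/μ) = π√((1.070×10^6)³ / 1.267×10^8) = 3.089×10^5 s.
Converting: 3.089×10^5 s ÷ 3600 s/hour = 85.8 hours.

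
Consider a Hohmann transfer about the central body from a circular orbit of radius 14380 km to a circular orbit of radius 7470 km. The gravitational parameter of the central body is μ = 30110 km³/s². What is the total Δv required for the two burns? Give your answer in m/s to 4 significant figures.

Δv = 546.2 m/s

Semi-major axis of the transfer orbit: a_t = (14380 + 7470)/2 = 10925 km.
At r₁ the circular-orbit speed is v₁ = √(μ/r₁) = 1.4470 km/s.
On the transfer ellipse at r₁, v² = μ(2/r − 1/a) gives v_a = √[μ(2/r₁ − 1/a_t)] = 1.1965 km/s.
First burn Δv₁ = |v_a − v₁| = 0.2505 km/s.
Circular speed at r₂: v₂ = √(μ/r₂) = 2.0077 km/s.
Transfer-orbit speed at r₂: v_p = √[μ(2/r₂ − 1/a_t)] = 2.3034 km/s.
Second burn Δv₂ = |v₂ − v_p| = 0.2957 km/s.
Δv = Δv₁ + Δv₂ = 0.2505 + 0.2957 = 0.5462 km/s.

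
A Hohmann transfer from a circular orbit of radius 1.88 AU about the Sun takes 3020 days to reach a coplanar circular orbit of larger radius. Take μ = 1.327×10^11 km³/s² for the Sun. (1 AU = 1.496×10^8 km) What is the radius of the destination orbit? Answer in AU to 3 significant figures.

In km: r₁ = 1.88 × 1.496×10^8 = 2.81248×10^8 km.
Transfer time t = 3020 days = 2.60928×10^8 s, and t = π√(a_t³/μ).
So a_t = (μ t²/π²)^(1/3) = (1.327×10^11 × (2.60928×10^8)² / π²)^(1/3) = 9.7097×10^8 km.
Since a_t = (r₁ + r₂)/2, r₂ = 2a_t − r₁ = 2×9.7097×10^8 − 2.81248×10^8 = 1.660692×10^9 km.
In AU: r₂ = 1.660692×10^9 / 1.496×10^8 = 11.1 AU.

r₂ = 11.1 AU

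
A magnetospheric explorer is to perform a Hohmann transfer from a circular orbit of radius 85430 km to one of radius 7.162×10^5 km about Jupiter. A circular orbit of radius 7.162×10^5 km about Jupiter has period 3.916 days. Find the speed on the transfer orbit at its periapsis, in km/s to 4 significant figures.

From Kepler's third law T² = 4π²r³/μ at r = 7.162×10^5 km, T = 3.916 days = 3.916 × 86400 s = 3.383424×10^5 s: μ = 4π²r³/T² = 1.26692×10^8 km³/s².
Transfer-ellipse semi-major axis a_t = (r₁ + r₂)/2 = (85430 + 7.162×10^5)/2 = 4.00815×10^5 km.
The periapsis of the transfer ellipse is at r = 85430 km.
Vis-viva: v = √[μ(2/r − 1/a_t)] = √[1.26692×10^8 × (2/85430 − 1/4.00815×10^5)] = 51.48 km/s.

v = 51.48 km/s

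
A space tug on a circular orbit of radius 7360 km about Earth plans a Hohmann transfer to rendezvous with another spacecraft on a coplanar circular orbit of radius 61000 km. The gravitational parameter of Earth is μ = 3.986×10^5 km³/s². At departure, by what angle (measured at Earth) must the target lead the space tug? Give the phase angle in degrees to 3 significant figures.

Semi-major axis of the transfer orbit: a_t = (7360 + 61000)/2 = 34180 km.
Transfer time t = π√(a_t³/μ) = 31444 s.
The target's mean motion on its circular orbit is ω₂ = √(μ/r₂³) = 4.1906×10^-5 rad/s.
Angle swept by the target during transfer: ω₂·t = 1.31769 rad = 75.498°.
The space tug traverses 180° on the transfer ellipse, so the target must lead by 180° − 75.498° = 105°.

φ = 105°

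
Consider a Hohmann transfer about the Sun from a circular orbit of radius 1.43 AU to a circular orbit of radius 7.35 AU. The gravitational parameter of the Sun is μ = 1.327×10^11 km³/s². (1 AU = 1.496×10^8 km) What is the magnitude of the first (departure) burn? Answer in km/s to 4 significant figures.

Δv₁ = 7.321 km/s

In km: r₁ = 1.43 × 1.496×10^8 = 2.13928×10^8 km; r₂ = 7.35 × 1.496×10^8 = 1.09956×10^9 km.
The Hohmann ellipse has a_t = (r₁ + r₂)/2 = 6.56744×10^8 km.
Circular speed at r = 2.13928×10^8 km: v_c = √(μ/r) = 24.9059 km/s.
Transfer-orbit speed at the same r (vis-viva, a = a_t): v_t = √[μ(2/r − 1/a_t)] = 32.2265 km/s.
Δv₁ = |v_t − v_c| = |32.2265 − 24.9059| = 7.321 km/s.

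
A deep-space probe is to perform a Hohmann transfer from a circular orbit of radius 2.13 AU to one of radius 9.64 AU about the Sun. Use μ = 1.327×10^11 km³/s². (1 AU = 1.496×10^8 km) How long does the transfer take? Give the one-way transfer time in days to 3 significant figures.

t = 2610 days

In km: r₁ = 2.13 × 1.496×10^8 = 3.18648×10^8 km; r₂ = 9.64 × 1.496×10^8 = 1.442144×10^9 km.
Transfer-ellipse semi-major axis a_t = (r₁ + r₂)/2 = (3.18648×10^8 + 1.442144×10^9)/2 = 8.80396×10^8 km.
Transfer time t = π√(a_t³/μ) = π√((8.80396×10^8)³ / 1.327×10^11) = 2.253×10^8 s.
Converting: 2.253×10^8 s ÷ 86400 s/day = 2610 days.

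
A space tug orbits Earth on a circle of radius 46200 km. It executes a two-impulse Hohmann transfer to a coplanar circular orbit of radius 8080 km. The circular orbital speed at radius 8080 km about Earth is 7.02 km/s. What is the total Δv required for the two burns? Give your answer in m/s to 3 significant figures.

Δv = 3470 m/s

From the circular-orbit relation v² = μ/r at r = 8080 km: μ = v²r = (7.02)² × 8080 = 3.98186×10^5 km³/s².
Transfer-ellipse semi-major axis a_t = (r₁ + r₂)/2 = (46200 + 8080)/2 = 27140 km.
At r₁ the circular-orbit speed is v₁ = √(μ/r₁) = 2.936 km/s.
Transfer-orbit speed at r₁ (v² = μ(2/r − 1/a)): v_a = √[μ(2/r₁ − 1/a_t)] = 1.602 km/s.
First burn Δv₁ = |v_a − v₁| = 1.334 km/s.
Circular speed at r₂: v₂ = √(μ/r₂) = 7.020 km/s.
Transfer-orbit speed at r₂: v_p = √[μ(2/r₂ − 1/a_t)] = 9.159 km/s.
Second burn Δv₂ = |v₂ − v_p| = 2.139 km/s.
Δv = Δv₁ + Δv₂ = 1.334 + 2.139 = 3.473 km/s.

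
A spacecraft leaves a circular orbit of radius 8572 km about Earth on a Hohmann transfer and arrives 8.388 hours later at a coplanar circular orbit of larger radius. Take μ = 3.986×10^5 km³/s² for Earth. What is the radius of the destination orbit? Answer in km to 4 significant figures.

Transfer time t = 8.388 hours = 30196.8 s, and t = π√(a_t³/μ).
So a_t = (μ t²/π²)^(1/3) = (3.986×10^5 × (30196.8)² / π²)^(1/3) = 33270 km.
Since a_t = (r₁ + r₂)/2, r₂ = 2a_t − r₁ = 2×33270 − 8572 = 57968 km.

r₂ = 57970 km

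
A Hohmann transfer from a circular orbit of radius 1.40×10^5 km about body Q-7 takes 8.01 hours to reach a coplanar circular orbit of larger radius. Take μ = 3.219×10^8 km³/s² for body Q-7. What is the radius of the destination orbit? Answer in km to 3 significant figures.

Transfer time t = 8.01 hours = 28836 s, and t = π√(a_t³/μ).
So a_t = (μ t²/π²)^(1/3) = (3.219×10^8 × (28836)² / π²)^(1/3) = 3.0044×10^5 km.
Since a_t = (r₁ + r₂)/2, r₂ = 2a_t − r₁ = 2×3.0044×10^5 − 1.400×10^5 = 4.6088×10^5 km.

r₂ = 4.61×10^5 km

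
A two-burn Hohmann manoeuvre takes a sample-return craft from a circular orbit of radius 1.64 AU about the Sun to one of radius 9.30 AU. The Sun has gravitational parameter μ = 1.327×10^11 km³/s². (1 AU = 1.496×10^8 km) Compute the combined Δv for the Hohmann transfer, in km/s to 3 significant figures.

In km: r₁ = 1.64 × 1.496×10^8 = 2.45344×10^8 km; r₂ = 9.30 × 1.496×10^8 = 1.39128×10^9 km.
Transfer-ellipse semi-major axis a_t = (r₁ + r₂)/2 = (2.45344×10^8 + 1.39128×10^9)/2 = 8.18312×10^8 km.
At r₁ the circular-orbit speed is v₁ = √(μ/r₁) = 23.257 km/s.
Transfer-orbit speed at r₁ (vis-viva equation): v_p = √[μ(2/r₁ − 1/a_t)] = 30.325 km/s.
First burn Δv₁ = |v_p − v₁| = 7.068 km/s.
Circular speed at r₂: v₂ = √(μ/r₂) = 9.7663 km/s.
Transfer-orbit speed at r₂: v_a = √[μ(2/r₂ − 1/a_t)] = 5.3476 km/s.
Second burn Δv₂ = |v₂ − v_a| = 4.419 km/s.
Δv = Δv₁ + Δv₂ = 7.068 + 4.419 = 11.49 km/s.

Δv = 11.5 km/s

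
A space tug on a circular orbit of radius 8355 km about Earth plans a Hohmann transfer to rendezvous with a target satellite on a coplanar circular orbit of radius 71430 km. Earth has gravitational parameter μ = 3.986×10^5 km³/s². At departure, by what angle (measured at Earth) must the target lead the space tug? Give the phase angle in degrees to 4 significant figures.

The Hohmann ellipse has a_t = (r₁ + r₂)/2 = 39892.5 km.
Transfer time t = π√(a_t³/μ) = 39650 s.
Target angular speed ω₂ = √(μ/r₂³) = 3.307×10^-5 rad/s.
Angle swept by the target during transfer: ω₂·t = 1.3112 rad = 75.13°.
The space tug traverses 180° on the transfer ellipse, so the target must lead by 180° − 75.13° = 104.9°.

φ = 104.9°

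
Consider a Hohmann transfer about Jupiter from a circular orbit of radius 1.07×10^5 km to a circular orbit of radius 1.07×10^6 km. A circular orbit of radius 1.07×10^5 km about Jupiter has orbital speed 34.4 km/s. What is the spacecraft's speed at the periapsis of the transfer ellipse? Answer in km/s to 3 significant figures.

v = 46.4 km/s

From the circular-orbit relation v² = μ/r at r = 1.07×10^5 km: μ = v²r = (34.4)² × 1.07×10^5 = 1.26620×10^8 km³/s².
Semi-major axis of the transfer orbit: a_t = (1.070×10^5 + 1.070×10^6)/2 = 5.885×10^5 km.
The periapsis of the transfer ellipse is at r = 1.070×10^5 km.
From the vis-viva equation, v = √[μ(2/r − 1/a_t)] = 46.38 km/s.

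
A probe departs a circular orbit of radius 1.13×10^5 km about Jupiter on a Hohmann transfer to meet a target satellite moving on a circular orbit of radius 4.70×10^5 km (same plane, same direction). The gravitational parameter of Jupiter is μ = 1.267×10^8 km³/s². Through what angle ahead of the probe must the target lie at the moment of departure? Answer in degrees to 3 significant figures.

Transfer-ellipse semi-major axis a_t = (r₁ + r₂)/2 = (1.130×10^5 + 4.700×10^5)/2 = 2.915×10^5 km.
Transfer time t = π√(a_t³/μ) = 43930 s.
The target's mean motion on its circular orbit is ω₂ = √(μ/r₂³) = 3.493×10^-5 rad/s.
Angle swept by the target during transfer: ω₂·t = 1.5345 rad = 87.92°.
Arrival is 180° from departure on the ellipse, so φ = 180° − 87.92° = 92.1°.

φ = 92.1°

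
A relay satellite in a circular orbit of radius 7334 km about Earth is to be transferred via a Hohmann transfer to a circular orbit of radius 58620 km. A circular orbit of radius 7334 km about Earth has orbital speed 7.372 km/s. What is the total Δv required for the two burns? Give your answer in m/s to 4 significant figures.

Δv = 3835 m/s

From the circular-orbit relation v² = μ/r at r = 7334 km: μ = v²r = (7.372)² × 7334 = 3.98576×10^5 km³/s².
The Hohmann ellipse has a_t = (r₁ + r₂)/2 = 32977 km.
Circular speed at r₁: v₁ = √(μ/r₁) = √(3.98576×10^5/7334) = 7.372 km/s.
On the transfer ellipse at r₁, v² = μ(2/r − 1/a) gives v_p = √[μ(2/r₁ − 1/a_t)] = 9.829 km/s.
First burn Δv₁ = |v_p − v₁| = 2.457 km/s.
At r₂, v₂ = √(μ/r₂) = 2.608 km/s.
Transfer-orbit speed at r₂: v_a = √[μ(2/r₂ − 1/a_t)] = 1.230 km/s.
Second burn Δv₂ = |v₂ − v_a| = 1.378 km/s.
Δv = Δv₁ + Δv₂ = 2.457 + 1.378 = 3.835 km/s.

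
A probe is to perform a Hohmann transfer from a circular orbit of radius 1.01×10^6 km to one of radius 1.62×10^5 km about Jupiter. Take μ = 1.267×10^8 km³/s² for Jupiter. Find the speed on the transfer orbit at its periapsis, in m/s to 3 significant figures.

Semi-major axis of the transfer orbit: a_t = (1.010×10^6 + 1.620×10^5)/2 = 5.860×10^5 km.
At periapsis, r = 1.620×10^5 km.
Applying v² = μ(2/r − 1/a_t): v = 36.71 km/s.

v = 36700 m/s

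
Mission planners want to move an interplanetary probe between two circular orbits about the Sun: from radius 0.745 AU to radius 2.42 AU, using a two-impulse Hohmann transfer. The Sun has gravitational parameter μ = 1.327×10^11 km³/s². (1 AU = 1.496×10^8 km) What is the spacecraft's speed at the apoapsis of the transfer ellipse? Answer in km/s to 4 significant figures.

In km: r₁ = 0.745 × 1.496×10^8 = 1.11452×10^8 km; r₂ = 2.42 × 1.496×10^8 = 3.62032×10^8 km.
The Hohmann ellipse has a_t = (r₁ + r₂)/2 = 2.36742×10^8 km.
The apoapsis of the transfer ellipse is at r = 3.62032×10^8 km.
Vis-viva: v = √[μ(2/r − 1/a_t)] = √[1.327×10^11 × (2/3.62032×10^8 − 1/2.36742×10^8)] = 13.14 km/s.

v = 13.14 km/s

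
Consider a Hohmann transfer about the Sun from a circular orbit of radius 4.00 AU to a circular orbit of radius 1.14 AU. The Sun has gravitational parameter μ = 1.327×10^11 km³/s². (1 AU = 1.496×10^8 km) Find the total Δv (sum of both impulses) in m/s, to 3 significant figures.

Δv = 11900 m/s

In km: r₁ = 4.00 × 1.496×10^8 = 5.984×10^8 km; r₂ = 1.14 × 1.496×10^8 = 1.70544×10^8 km.
Semi-major axis of the transfer orbit: a_t = (5.984×10^8 + 1.70544×10^8)/2 = 3.84472×10^8 km.
At r₁ the circular-orbit speed is v₁ = √(μ/r₁) = 14.892 km/s.
On the transfer ellipse at r₁, v² = μ(2/r − 1/a) gives v_a = √[μ(2/r₁ − 1/a_t)] = 9.9180 km/s.
First burn Δv₁ = |v_a − v₁| = 4.974 km/s.
At r₂, v₂ = √(μ/r₂) = 27.894 km/s.
Transfer-orbit speed at r₂: v_p = √[μ(2/r₂ − 1/a_t)] = 34.800 km/s.
Second burn Δv₂ = |v₂ − v_p| = 6.906 km/s.
Total Δv = Δv₁ + Δv₂ = 11.88 km/s.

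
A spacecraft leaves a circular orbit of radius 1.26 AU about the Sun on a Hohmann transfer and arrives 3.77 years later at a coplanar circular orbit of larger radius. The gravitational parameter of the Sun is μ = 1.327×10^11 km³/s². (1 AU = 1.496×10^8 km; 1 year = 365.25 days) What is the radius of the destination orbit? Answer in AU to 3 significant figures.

In km: r₁ = 1.26 × 1.496×10^8 = 1.88496×10^8 km.
Transfer time t = 3.77 years × 365.25 × 86400 s = 1.18972152×10^8 s, and t = π√(a_t³/μ).
So a_t = (μ t²/π²)^(1/3) = (1.327×10^11 × (1.18972152×10^8)² / π²)^(1/3) = 5.7520×10^8 km.
Since a_t = (r₁ + r₂)/2, r₂ = 2a_t − r₁ = 2×5.7520×10^8 − 1.88496×10^8 = 9.61904×10^8 km.
In AU: r₂ = 9.61904×10^8 / 1.496×10^8 = 6.43 AU.

r₂ = 6.43 AU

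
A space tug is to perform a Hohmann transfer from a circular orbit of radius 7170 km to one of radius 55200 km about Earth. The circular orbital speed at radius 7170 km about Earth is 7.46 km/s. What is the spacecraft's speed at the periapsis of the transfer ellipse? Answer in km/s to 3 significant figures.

v = 9.93 km/s

From the circular-orbit relation v² = μ/r at r = 7170 km: μ = v²r = (7.46)² × 7170 = 3.99022×10^5 km³/s².
Transfer-ellipse semi-major axis a_t = (r₁ + r₂)/2 = (7170 + 55200)/2 = 31185 km.
The periapsis of the transfer ellipse is at r = 7170 km.
Vis-viva: v = √[μ(2/r − 1/a_t)] = √[3.99022×10^5 × (2/7170 − 1/31185)] = 9.925 km/s.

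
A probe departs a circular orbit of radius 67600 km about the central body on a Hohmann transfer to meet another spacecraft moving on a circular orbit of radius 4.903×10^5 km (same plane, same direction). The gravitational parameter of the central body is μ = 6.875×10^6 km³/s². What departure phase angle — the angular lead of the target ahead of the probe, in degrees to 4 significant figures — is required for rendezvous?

φ = 102.8°

The Hohmann ellipse has a_t = (r₁ + r₂)/2 = 2.7895×10^5 km.
Transfer time t = π√(a_t³/μ) = 1.765237×10^5 s.
Target angular speed ω₂ = √(μ/r₂³) = 7.637364×10^-6 rad/s.
Angle swept by the target during transfer: ω₂·t = 1.348176 rad = 77.24°.
Arrival is 180° from departure on the ellipse, so φ = 180° − 77.24° = 102.8°.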